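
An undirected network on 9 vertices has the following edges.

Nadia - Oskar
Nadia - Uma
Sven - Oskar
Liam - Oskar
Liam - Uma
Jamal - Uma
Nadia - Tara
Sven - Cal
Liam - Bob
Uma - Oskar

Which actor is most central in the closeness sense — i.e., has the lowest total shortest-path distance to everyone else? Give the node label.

Oskar

Farness (sum of distances to all others) for each node — Bob:22, Cal:24, Jamal:20, Liam:15, Nadia:15, Oskar:12, Sven:17, Tara:22, Uma:13.
The smallest farness is 12, for Oskar, so Oskar has the highest closeness.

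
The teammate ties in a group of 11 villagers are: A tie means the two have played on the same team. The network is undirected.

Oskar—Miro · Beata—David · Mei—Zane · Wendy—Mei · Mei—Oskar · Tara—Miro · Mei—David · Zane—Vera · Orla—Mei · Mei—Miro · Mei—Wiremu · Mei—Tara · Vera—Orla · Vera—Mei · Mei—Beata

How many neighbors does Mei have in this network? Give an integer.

10

Mei is directly tied to Beata, David, Miro, Orla, Oskar, Tara, Vera, Wendy, Wiremu, and Zane. That is 10 neighbors, so the degree of Mei is 10.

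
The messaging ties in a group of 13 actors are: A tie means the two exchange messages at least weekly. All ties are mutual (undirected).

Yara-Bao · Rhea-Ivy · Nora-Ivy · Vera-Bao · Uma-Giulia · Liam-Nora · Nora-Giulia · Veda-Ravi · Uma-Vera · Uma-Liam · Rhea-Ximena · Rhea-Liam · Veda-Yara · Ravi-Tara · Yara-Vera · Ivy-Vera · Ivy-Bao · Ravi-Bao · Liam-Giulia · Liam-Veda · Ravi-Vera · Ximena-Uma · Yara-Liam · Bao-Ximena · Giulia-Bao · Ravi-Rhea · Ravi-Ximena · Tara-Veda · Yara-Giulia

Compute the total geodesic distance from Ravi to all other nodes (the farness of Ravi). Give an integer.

Distances from Ravi: Bao:1, Giulia:2, Ivy:2, Liam:2, Nora:3, Rhea:1, Tara:1, Uma:2, Veda:1, Vera:1, Ximena:1, Yara:2.
Sum = 1 + 2 + 2 + 2 + 3 + 1 + 1 + 2 + 1 + 1 + 1 + 2 = 19.

19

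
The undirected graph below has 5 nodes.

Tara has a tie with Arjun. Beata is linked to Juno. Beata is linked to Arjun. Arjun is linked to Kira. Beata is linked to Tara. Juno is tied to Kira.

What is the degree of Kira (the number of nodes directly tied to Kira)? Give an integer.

2

Kira is directly tied to Arjun and Juno. That is 2 neighbors, so the degree of Kira is 2.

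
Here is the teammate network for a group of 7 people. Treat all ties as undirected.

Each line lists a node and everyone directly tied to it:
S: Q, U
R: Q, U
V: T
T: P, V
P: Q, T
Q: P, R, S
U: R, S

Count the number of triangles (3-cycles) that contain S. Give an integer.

S's neighbors are Q and U, but none of them are tied to each other, so no triangle contains S.

0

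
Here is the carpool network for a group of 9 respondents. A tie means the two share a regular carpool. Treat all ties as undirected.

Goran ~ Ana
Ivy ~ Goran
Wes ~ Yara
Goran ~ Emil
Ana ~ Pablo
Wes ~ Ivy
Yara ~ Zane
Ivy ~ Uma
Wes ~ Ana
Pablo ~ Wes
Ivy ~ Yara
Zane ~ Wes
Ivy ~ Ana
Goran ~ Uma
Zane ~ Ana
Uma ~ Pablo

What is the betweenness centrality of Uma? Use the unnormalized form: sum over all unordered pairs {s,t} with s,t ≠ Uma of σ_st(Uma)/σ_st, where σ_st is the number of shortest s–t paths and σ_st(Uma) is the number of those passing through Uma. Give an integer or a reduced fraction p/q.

4/3

Pairs whose geodesics pass through Uma — Pablo–Goran: 1/2; Pablo–Emil: 1/2; Pablo–Ivy: 1/3.
All other pairs contribute 0.
Summing the contributions gives betweenness(Uma) = 4/3.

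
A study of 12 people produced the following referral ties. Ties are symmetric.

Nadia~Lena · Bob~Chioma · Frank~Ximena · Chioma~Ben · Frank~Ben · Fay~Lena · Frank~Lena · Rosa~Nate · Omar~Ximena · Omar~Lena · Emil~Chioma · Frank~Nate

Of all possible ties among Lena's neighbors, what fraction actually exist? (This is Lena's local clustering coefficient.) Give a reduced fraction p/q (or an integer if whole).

Lena's neighbors: Fay, Frank, Nadia, and Omar (k = 4).
Possible neighbor pairs: C(4,2) = 6. Edges among them: none → e = 0.
Clustering(Lena) = 0/6 = 0.

0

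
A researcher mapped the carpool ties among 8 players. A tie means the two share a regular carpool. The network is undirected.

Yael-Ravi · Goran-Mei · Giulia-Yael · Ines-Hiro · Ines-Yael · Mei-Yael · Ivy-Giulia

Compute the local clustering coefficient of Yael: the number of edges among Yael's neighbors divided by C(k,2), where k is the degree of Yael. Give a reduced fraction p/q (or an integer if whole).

Yael's neighbors: Giulia, Ines, Mei, and Ravi (k = 4).
Possible neighbor pairs: C(4,2) = 6. Edges among them: none → e = 0.
Clustering(Yael) = 0/6 = 0.

0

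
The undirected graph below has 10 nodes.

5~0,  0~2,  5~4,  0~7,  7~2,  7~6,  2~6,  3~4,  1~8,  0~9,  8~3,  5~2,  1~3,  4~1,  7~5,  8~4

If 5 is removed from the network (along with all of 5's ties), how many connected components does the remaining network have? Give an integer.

2

Without 5, the remaining ties split the others into: {0, 2, 6, 7, 9}; {1, 3, 4, 8}.
That's 2 separate components.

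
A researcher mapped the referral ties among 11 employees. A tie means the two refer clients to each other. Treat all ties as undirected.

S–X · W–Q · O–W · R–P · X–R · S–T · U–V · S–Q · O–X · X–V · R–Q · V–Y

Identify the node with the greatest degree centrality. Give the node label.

X

Degrees — O:2, P:1, Q:3, R:3, S:3, T:1, U:1, V:3, W:2, X:4, Y:1.
The maximum is 4, attained only by X.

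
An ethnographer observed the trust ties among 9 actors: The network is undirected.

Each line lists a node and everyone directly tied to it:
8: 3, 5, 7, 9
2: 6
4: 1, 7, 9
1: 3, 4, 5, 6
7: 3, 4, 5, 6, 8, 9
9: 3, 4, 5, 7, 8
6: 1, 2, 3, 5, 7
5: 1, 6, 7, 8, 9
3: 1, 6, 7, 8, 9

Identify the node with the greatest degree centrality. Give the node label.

Degrees — 1:4, 2:1, 3:5, 4:3, 5:5, 6:5, 7:6, 8:4, 9:5.
The maximum is 6, attained only by 7.

7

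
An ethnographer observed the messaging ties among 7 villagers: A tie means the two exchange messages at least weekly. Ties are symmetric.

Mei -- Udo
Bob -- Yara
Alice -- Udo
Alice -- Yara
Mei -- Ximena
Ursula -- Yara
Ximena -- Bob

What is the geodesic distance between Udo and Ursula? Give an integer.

3

One shortest route is Udo – Alice – Yara – Ursula, which uses 3 edges, and at distance 2 from Udo we only reach {Ximena, Yara}, which does not include Ursula. So d(Udo,Ursula) = 3.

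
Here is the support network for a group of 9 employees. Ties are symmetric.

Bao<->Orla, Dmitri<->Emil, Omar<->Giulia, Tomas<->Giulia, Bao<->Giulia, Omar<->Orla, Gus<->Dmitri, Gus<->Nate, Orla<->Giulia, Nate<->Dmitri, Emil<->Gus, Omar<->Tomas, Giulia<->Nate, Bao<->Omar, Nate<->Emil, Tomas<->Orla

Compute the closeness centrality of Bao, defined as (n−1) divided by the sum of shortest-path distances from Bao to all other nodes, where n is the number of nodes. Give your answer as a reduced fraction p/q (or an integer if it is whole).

Distances from Bao: Dmitri:3, Emil:3, Giulia:1, Gus:3, Nate:2, Omar:1, Orla:1, Tomas:2. Sum = 16.
n = 9, so closeness = 8/16 = 1/2.

1/2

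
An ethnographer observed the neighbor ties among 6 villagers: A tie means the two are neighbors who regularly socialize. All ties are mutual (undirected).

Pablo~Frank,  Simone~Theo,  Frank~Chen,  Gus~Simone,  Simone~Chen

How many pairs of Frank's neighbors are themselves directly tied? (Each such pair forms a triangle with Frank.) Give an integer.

Frank's neighbors are Chen and Pablo, but none of them are tied to each other, so no triangle contains Frank.

0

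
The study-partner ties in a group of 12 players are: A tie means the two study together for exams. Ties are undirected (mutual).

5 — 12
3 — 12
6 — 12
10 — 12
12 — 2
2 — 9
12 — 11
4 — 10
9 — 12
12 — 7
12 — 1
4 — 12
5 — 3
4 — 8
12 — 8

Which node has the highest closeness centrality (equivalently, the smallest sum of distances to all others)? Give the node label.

12

Farness (sum of distances to all others) for each node — 1:21, 2:20, 3:20, 4:19, 5:20, 6:21, 7:21, 8:20, 9:20, 10:20, 11:21, 12:11.
The smallest farness is 11, for 12, so 12 has the highest closeness.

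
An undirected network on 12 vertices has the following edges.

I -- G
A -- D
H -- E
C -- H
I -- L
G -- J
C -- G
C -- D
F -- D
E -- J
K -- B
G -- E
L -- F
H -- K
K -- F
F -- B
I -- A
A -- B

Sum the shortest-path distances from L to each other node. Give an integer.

Distances from L: A:2, B:2, C:3, D:2, E:3, F:1, G:2, H:3, I:1, J:3, K:2.
Sum = 2 + 2 + 3 + 2 + 3 + 1 + 2 + 3 + 1 + 3 + 2 = 24.

24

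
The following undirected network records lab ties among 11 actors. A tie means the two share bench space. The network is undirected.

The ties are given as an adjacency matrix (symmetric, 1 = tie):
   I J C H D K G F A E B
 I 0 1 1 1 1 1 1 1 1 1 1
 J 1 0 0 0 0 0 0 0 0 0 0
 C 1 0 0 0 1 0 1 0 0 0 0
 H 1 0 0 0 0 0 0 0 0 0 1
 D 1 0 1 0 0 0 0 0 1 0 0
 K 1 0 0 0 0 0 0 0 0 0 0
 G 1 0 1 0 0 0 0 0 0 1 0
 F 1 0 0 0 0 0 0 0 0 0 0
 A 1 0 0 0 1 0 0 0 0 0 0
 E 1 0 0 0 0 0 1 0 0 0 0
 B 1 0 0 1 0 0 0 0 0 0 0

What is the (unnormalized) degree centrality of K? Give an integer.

K is directly tied to I. That is 1 neighbor, so the degree of K is 1.

1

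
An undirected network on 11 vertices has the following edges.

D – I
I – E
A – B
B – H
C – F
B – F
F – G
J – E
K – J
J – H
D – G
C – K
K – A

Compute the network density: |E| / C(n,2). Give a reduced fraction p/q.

There are 13 edges and 11 nodes, so the maximum possible is C(11,2) = 55.
Density = 13/55.

13/55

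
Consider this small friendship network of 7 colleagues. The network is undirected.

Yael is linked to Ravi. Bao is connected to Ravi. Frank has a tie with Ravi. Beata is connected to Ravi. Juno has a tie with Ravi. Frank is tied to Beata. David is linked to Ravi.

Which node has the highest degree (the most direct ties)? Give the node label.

Ravi

Degrees — Bao:1, Beata:2, David:1, Frank:2, Juno:1, Ravi:6, Yael:1.
The maximum is 6, attained only by Ravi.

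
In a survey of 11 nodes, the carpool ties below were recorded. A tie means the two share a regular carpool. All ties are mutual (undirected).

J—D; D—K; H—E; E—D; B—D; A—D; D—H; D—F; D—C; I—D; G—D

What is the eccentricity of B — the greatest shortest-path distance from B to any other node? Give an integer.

2

Distances from B: A:2, C:2, D:1, E:2, F:2, G:2, H:2, I:2, J:2, K:2.
The largest is 2 (to K, F, G, H, A, J, E, I, and C), so the eccentricity of B is 2.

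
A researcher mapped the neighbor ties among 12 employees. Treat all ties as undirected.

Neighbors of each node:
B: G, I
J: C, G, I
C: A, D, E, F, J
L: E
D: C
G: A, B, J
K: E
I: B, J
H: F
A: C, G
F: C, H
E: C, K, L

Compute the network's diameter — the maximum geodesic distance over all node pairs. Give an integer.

5

Eccentricity of each node (its greatest distance to any other): A:3, B:5, C:3, D:4, E:4, F:4, G:4, H:5, I:4, J:3, K:5, L:5.
The maximum eccentricity is 5, realized for instance by the pair B–K via B – G – A – C – E – K. So the diameter is 5.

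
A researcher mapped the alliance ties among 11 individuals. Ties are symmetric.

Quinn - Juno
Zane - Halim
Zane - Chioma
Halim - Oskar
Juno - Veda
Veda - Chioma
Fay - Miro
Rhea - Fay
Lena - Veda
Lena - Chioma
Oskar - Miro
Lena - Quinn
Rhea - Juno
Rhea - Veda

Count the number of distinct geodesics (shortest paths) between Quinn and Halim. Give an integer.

The shortest distance is 4, and the only length-4 path is Quinn–Lena–Chioma–Zane–Halim. So there is exactly 1 shortest path.

1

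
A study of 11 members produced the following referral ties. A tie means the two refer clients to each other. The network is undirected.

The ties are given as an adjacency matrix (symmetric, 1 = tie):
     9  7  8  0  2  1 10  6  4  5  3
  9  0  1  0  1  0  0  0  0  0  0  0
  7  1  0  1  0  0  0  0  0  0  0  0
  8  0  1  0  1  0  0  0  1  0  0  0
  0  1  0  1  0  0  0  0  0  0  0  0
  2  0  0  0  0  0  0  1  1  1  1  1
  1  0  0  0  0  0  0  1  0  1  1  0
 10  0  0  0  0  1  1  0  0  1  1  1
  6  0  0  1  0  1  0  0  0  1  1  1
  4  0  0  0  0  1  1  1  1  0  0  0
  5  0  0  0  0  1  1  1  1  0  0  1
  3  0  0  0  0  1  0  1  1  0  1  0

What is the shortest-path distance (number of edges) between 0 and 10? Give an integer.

One shortest route is 0 – 8 – 6 – 2 – 10, which uses 4 edges, and at distance 3 from 0 we only reach {2, 3, 4, 5}, which does not include 10. So d(0,10) = 4.

4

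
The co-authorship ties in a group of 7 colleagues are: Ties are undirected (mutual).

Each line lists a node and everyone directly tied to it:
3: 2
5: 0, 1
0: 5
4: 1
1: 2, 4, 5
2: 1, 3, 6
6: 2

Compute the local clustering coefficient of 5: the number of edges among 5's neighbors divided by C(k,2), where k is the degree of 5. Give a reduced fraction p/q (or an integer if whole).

5's neighbors: 0 and 1 (k = 2).
Possible neighbor pairs: C(2,2) = 1. Edges among them: none → e = 0.
Clustering(5) = 0/1.

0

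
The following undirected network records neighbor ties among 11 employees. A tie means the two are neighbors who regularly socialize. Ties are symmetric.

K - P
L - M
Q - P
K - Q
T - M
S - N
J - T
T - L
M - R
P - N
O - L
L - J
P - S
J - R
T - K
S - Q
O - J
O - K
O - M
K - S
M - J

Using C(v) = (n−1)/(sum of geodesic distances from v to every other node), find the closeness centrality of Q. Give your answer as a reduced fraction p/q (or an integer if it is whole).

Distances from Q: J:3, K:1, L:3, M:3, N:2, O:2, P:1, R:4, S:1, T:2. Sum = 22.
n = 11, so closeness = 10/22 = 5/11.

5/11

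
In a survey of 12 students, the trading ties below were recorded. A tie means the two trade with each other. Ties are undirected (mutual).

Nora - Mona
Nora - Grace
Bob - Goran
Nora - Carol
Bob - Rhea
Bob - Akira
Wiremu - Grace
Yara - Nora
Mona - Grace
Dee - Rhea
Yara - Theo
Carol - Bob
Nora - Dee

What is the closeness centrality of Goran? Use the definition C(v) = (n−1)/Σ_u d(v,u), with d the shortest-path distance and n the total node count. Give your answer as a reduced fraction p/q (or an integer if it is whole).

Distances from Goran: Akira:2, Bob:1, Carol:2, Dee:3, Grace:4, Mona:4, Nora:3, Rhea:2, Theo:5, Wiremu:5, Yara:4. Sum = 35.
n = 12, so closeness = 11/35.

11/35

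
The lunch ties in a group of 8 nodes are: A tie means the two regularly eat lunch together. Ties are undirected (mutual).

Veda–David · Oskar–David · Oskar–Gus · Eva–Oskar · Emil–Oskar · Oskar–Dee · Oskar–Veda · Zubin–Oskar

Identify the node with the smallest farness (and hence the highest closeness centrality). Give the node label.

Farness (sum of distances to all others) for each node — David:12, Dee:13, Emil:13, Eva:13, Gus:13, Oskar:7, Veda:12, Zubin:13.
The smallest farness is 7, for Oskar, so Oskar has the highest closeness.

Oskar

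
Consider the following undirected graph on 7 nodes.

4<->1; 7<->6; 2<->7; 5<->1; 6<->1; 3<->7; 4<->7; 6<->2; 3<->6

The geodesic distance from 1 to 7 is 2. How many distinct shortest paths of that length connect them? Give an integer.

2

The shortest distance is 2. The length-2 paths are: 1–6–7; 1–4–7.
That gives 2 distinct shortest paths.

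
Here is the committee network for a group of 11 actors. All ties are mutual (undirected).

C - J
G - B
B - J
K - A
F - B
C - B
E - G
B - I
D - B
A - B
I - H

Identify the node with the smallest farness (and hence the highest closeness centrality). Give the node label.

B

Farness (sum of distances to all others) for each node — A:20, B:13, C:21, D:22, E:29, F:22, G:20, H:29, I:20, J:21, K:29.
The smallest farness is 13, for B, so B has the highest closeness.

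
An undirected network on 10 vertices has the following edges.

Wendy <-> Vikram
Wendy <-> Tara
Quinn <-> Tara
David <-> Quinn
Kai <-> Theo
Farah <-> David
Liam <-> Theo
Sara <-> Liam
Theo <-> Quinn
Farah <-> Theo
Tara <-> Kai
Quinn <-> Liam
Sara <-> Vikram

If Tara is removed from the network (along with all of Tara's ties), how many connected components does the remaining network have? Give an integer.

1

Tara's neighbors (Kai, Quinn, and Wendy) remain reachable from one another through other ties, so the rest of the network stays in one piece.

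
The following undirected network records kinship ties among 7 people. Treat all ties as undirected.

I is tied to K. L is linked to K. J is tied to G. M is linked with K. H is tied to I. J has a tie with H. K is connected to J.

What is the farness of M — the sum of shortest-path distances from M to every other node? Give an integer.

Distances from M: G:3, H:3, I:2, J:2, K:1, L:2.
Sum = 3 + 3 + 2 + 2 + 1 + 2 = 13.

13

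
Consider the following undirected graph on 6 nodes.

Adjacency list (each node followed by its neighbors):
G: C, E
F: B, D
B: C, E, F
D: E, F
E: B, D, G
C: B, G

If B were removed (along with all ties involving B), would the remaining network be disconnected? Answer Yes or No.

No

Even without B, every remaining node can still reach every other (the residual graph is connected), so B is not a cut vertex.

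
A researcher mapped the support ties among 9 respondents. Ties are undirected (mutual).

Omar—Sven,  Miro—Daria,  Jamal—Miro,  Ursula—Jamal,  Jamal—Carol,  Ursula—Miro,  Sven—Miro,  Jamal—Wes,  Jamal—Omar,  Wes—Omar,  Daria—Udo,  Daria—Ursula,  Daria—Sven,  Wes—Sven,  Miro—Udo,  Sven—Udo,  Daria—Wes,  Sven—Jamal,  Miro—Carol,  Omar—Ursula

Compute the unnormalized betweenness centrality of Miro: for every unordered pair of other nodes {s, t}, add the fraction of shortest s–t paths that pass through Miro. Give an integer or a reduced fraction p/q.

9/2

Pairs whose geodesics pass through Miro — Ursula–Carol: 1/2; Ursula–Udo: 1/2; Ursula–Sven: 1/4; Daria–Carol: 1; Daria–Jamal: 1/4; Carol–Udo: 1; Carol–Sven: 1/2; Udo–Jamal: 1/2.
All other pairs contribute 0.
Summing the contributions gives betweenness(Miro) = 9/2.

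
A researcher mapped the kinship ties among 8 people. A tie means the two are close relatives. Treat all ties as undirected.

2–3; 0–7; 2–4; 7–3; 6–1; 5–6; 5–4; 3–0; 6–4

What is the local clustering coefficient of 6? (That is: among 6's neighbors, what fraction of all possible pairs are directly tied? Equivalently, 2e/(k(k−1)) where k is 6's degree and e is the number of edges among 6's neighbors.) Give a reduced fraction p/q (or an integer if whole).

6's neighbors: 1, 4, and 5 (k = 3).
Possible neighbor pairs: C(3,2) = 3. Edges among them: 4–5 → e = 1.
Clustering(6) = 1/3.

1/3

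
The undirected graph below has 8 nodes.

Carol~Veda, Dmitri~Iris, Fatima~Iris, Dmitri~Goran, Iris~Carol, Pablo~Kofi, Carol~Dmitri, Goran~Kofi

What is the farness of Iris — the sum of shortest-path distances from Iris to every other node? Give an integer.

14

Distances from Iris: Carol:1, Dmitri:1, Fatima:1, Goran:2, Kofi:3, Pablo:4, Veda:2.
Sum = 1 + 1 + 1 + 2 + 3 + 4 + 2 = 14.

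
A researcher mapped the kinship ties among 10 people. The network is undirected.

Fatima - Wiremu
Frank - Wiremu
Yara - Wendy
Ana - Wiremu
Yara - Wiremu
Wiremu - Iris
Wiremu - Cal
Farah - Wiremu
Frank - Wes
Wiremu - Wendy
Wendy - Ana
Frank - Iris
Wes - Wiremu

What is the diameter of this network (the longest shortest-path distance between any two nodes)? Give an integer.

Eccentricity of each node (its greatest distance to any other): Ana:2, Cal:2, Farah:2, Fatima:2, Frank:2, Iris:2, Wendy:2, Wes:2, Wiremu:1, Yara:2.
The maximum eccentricity is 2, realized for instance by the pair Wes–Fatima via Wes – Wiremu – Fatima. So the diameter is 2.

2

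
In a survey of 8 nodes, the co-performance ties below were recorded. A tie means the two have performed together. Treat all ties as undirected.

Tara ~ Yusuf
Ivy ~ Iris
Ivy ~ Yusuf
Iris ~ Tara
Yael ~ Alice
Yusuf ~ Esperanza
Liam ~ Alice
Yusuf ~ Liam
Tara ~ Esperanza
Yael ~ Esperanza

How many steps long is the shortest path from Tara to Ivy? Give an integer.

2

One shortest route is Tara – Yusuf – Ivy, which uses 2 edges, and Tara and Ivy are not directly tied, so nothing shorter exists. So d(Tara,Ivy) = 2.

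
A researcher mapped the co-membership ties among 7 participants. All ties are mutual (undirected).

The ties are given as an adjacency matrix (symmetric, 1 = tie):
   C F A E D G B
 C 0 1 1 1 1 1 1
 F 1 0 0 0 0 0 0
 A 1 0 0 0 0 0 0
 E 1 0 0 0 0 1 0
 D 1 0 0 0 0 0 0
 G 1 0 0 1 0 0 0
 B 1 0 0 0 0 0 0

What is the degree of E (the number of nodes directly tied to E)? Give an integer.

2

E is directly tied to C and G. That is 2 neighbors, so the degree of E is 2.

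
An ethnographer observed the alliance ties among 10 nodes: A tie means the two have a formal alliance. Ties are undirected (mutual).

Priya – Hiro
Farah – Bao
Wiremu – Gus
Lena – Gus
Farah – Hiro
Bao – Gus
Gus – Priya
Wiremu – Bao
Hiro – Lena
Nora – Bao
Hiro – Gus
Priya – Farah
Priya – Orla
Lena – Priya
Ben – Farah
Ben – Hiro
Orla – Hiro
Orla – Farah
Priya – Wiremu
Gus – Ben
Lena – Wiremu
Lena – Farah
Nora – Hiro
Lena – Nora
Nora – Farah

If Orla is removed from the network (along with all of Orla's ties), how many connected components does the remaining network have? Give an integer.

1

Orla's neighbors (Farah, Hiro, and Priya) remain reachable from one another through other ties, so the rest of the network stays in one piece.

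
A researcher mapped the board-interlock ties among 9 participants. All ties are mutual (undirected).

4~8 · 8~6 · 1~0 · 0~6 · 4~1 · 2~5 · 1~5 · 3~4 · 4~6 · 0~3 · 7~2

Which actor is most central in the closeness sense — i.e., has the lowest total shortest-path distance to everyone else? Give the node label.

1

Farness (sum of distances to all others) for each node — 0:16, 1:14, 2:22, 3:20, 4:15, 5:17, 6:19, 7:29, 8:20.
The smallest farness is 14, for 1, so 1 has the highest closeness.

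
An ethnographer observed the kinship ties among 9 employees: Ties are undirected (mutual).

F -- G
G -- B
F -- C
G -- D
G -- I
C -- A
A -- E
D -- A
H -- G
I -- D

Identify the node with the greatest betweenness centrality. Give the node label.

G

Unnormalized betweenness of each node: A:17/2, B:0, C:2, D:17/2, E:0, F:7/2, G:31/2, H:0, I:0.
G has the largest value, 31/2, making it the main broker — the node through which the most shortest paths run.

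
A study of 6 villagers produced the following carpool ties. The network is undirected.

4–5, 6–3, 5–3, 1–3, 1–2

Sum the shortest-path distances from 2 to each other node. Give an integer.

Distances from 2: 1:1, 3:2, 4:4, 5:3, 6:3.
Sum = 1 + 2 + 4 + 3 + 3 = 13.

13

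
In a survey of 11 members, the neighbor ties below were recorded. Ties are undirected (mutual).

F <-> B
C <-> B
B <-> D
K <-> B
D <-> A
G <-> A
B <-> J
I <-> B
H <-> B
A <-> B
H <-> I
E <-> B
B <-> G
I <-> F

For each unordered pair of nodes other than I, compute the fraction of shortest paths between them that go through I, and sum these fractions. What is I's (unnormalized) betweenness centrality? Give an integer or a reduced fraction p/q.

Pairs whose geodesics pass through I — H–F: 1/2.
All other pairs contribute 0.
Summing the contributions gives betweenness(I) = 1/2.

1/2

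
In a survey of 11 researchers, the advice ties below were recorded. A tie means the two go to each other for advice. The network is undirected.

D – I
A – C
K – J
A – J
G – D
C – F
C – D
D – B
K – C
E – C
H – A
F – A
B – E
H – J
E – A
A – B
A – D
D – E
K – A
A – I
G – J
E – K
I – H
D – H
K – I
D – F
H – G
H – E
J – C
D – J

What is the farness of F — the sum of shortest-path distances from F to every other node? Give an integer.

Distances from F: A:1, B:2, C:1, D:1, E:2, G:2, H:2, I:2, J:2, K:2.
Sum = 1 + 2 + 1 + 1 + 2 + 2 + 2 + 2 + 2 + 2 = 17.

17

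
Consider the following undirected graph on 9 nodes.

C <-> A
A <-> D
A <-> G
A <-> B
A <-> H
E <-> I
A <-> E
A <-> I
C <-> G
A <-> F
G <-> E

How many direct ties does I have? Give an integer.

2

I is directly tied to A and E. That is 2 neighbors, so the degree of I is 2.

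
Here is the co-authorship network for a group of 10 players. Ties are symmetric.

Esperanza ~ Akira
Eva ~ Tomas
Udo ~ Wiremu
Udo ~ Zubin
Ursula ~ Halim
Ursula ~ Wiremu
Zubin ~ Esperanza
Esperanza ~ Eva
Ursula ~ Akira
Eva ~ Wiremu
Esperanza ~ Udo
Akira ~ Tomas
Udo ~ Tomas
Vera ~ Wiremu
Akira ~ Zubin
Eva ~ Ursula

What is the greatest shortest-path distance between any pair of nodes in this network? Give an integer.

3

Eccentricity of each node (its greatest distance to any other): Akira:3, Esperanza:3, Eva:2, Halim:3, Tomas:3, Udo:3, Ursula:2, Vera:3, Wiremu:2, Zubin:3.
The maximum eccentricity is 3, realized for instance by the pair Vera–Tomas via Vera – Wiremu – Eva – Tomas. So the diameter is 3.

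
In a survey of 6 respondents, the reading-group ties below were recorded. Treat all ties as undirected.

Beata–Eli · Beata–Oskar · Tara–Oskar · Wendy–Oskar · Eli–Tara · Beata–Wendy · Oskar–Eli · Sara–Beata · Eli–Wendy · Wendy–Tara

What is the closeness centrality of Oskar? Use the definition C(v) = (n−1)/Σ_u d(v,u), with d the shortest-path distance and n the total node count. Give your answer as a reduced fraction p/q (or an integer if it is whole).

5/6

Distances from Oskar: Beata:1, Eli:1, Sara:2, Tara:1, Wendy:1. Sum = 6.
n = 6, so closeness = 5/6.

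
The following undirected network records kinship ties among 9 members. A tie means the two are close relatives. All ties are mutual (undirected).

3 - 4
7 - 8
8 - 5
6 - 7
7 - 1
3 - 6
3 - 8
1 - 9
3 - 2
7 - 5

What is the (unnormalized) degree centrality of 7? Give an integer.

4

7 is directly tied to 1, 5, 6, and 8. That is 4 neighbors, so the degree of 7 is 4.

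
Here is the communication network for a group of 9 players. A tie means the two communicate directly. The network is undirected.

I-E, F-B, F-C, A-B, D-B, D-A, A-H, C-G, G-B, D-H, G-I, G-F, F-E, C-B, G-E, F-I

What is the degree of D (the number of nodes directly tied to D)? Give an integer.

D is directly tied to A, B, and H. That is 3 neighbors, so the degree of D is 3.

3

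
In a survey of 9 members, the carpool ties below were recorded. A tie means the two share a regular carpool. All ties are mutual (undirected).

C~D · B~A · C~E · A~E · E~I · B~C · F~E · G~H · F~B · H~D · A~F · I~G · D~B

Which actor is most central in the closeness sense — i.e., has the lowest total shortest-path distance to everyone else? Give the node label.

Farness (sum of distances to all others) for each node — A:15, B:14, C:14, D:14, E:13, F:15, G:18, H:17, I:16.
The smallest farness is 13, for E, so E has the highest closeness.

E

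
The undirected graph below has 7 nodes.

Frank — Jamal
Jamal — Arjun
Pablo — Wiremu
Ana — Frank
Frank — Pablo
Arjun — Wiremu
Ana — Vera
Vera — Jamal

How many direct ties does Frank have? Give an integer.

Frank is directly tied to Ana, Jamal, and Pablo. That is 3 neighbors, so the degree of Frank is 3.

3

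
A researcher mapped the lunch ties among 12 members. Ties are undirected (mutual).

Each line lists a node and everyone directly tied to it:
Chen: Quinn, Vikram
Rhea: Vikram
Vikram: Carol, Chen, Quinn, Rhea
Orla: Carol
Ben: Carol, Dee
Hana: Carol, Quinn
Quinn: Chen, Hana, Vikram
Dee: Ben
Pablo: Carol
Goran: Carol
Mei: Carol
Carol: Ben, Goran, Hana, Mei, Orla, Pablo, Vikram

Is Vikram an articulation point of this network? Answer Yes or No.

Removing Vikram leaves {Ben, Carol, Chen, Dee, Goran, Hana, Mei, Orla, Pablo, and Quinn} with no path to {Rhea}, so the network splits into 2 components. Vikram is a cut vertex.

Yes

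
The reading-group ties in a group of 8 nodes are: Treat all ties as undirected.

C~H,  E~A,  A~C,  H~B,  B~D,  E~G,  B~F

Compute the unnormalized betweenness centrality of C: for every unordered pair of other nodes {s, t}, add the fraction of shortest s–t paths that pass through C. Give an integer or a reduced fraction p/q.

12

Pairs whose geodesics pass through C — G–D: 1; G–H: 1; G–B: 1; G–F: 1; D–A: 1; D–E: 1; H–A: 1; H–E: 1; A–B: 1; A–F: 1; B–E: 1; E–F: 1.
All other pairs contribute 0.
Summing the contributions gives betweenness(C) = 12.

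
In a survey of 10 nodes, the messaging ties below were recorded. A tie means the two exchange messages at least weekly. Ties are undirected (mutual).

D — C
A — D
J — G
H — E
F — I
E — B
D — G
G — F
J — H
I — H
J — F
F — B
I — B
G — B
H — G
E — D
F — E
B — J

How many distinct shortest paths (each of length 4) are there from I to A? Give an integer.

The shortest distance is 4. The length-4 paths are: I–F–G–D–A; I–B–G–D–A; I–H–G–D–A; I–F–E–D–A; I–B–E–D–A; I–H–E–D–A.
That gives 6 distinct shortest paths.

6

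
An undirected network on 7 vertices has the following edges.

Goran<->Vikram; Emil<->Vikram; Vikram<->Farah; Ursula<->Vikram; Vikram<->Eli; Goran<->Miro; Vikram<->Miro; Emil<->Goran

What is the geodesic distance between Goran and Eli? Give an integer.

One shortest route is Goran – Vikram – Eli, which uses 2 edges, and Goran and Eli are not directly tied, so nothing shorter exists. So d(Goran,Eli) = 2.

2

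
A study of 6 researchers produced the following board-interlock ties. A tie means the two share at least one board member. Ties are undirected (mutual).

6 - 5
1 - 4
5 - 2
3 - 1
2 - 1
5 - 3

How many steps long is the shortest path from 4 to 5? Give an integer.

3

One shortest route is 4 – 1 – 2 – 5, which uses 3 edges, and at distance 2 from 4 we only reach {2, 3}, which does not include 5. So d(4,5) = 3.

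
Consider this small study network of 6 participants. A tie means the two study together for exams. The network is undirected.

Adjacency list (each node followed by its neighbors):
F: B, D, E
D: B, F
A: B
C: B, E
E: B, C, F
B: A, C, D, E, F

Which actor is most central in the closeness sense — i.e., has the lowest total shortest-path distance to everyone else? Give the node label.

B

Farness (sum of distances to all others) for each node — A:9, B:5, C:8, D:8, E:7, F:7.
The smallest farness is 5, for B, so B has the highest closeness.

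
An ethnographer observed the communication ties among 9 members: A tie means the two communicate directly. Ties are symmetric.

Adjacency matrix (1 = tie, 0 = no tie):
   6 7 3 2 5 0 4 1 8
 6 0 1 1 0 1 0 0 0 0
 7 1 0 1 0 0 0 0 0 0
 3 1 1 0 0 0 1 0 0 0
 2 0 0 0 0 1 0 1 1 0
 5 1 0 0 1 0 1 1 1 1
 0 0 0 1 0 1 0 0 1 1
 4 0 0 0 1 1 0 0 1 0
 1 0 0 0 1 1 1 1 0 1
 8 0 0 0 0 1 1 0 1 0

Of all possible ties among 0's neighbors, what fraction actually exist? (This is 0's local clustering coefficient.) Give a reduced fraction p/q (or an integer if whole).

0's neighbors: 1, 3, 5, and 8 (k = 4).
Possible neighbor pairs: C(4,2) = 6. Edges among them: 1–5, 1–8, 5–8 → e = 3.
Clustering(0) = 3/6 = 1/2.

1/2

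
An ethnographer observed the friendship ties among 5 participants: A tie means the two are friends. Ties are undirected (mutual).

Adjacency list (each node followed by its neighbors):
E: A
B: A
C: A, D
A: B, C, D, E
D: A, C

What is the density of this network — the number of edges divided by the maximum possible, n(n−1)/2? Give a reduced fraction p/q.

1/2

There are 5 edges and 5 nodes, so the maximum possible is C(5,2) = 10.
Density = 5/10 = 1/2.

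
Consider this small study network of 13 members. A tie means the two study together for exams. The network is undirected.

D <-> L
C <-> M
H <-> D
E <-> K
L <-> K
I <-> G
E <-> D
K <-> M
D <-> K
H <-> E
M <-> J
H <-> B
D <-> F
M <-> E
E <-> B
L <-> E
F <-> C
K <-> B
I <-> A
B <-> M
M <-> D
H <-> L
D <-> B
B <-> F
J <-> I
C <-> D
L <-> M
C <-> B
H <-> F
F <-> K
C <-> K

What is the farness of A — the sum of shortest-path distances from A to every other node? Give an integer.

Distances from A: B:4, C:4, D:4, E:4, F:5, G:2, H:5, I:1, J:2, K:4, L:4, M:3.
Sum = 4 + 4 + 4 + 4 + 5 + 2 + 5 + 1 + 2 + 4 + 4 + 3 = 42.

42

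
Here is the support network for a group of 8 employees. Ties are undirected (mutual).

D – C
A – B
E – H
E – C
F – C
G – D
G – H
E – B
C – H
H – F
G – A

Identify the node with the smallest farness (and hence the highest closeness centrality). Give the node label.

Farness (sum of distances to all others) for each node — A:14, B:14, C:11, D:13, E:11, F:14, G:11, H:10.
The smallest farness is 10, for H, so H has the highest closeness.

H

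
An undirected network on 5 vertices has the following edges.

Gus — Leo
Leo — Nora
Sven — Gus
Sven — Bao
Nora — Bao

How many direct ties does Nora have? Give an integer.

2

Nora is directly tied to Bao and Leo. That is 2 neighbors, so the degree of Nora is 2.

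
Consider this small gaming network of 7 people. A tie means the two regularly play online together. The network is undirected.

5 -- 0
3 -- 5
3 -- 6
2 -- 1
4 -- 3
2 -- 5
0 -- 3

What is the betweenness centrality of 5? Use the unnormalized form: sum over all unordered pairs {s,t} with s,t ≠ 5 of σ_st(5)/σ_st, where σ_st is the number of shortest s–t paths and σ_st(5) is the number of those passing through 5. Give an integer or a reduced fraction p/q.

Pairs whose geodesics pass through 5 — 6–2: 1; 6–1: 1; 2–3: 1; 2–4: 1; 2–0: 1; 3–1: 1; 4–1: 1; 0–1: 1.
All other pairs contribute 0.
Summing the contributions gives betweenness(5) = 8.

8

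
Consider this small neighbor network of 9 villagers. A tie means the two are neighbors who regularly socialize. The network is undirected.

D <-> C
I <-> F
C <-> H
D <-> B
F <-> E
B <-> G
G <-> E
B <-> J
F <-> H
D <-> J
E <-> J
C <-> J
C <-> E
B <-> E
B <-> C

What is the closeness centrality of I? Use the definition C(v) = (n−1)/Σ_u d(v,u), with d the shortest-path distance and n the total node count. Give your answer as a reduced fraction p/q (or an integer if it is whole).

Distances from I: B:3, C:3, D:4, E:2, F:1, G:3, H:2, J:3. Sum = 21.
n = 9, so closeness = 8/21.

8/21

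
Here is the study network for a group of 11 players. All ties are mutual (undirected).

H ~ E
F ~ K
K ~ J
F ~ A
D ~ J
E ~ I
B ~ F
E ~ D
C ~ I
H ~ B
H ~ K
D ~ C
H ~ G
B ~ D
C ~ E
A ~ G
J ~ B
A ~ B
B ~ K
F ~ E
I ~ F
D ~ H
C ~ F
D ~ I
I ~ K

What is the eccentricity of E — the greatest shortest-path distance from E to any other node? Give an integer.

Distances from E: A:2, B:2, C:1, D:1, F:1, G:2, H:1, I:1, J:2, K:2.
The largest is 2 (to B, K, A, G, and J), so the eccentricity of E is 2.

2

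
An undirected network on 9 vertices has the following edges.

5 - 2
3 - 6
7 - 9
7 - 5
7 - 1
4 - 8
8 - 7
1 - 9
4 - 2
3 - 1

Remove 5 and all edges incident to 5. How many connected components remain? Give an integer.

1

5's neighbors (2 and 7) remain reachable from one another through other ties, so the rest of the network stays in one piece.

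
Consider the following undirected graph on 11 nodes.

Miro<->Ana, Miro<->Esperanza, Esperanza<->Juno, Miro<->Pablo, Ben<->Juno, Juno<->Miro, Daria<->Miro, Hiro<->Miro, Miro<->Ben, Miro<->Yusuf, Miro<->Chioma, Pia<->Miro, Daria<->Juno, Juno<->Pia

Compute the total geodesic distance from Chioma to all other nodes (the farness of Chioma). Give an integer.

Distances from Chioma: Ana:2, Ben:2, Daria:2, Esperanza:2, Hiro:2, Juno:2, Miro:1, Pablo:2, Pia:2, Yusuf:2.
Sum = 2 + 2 + 2 + 2 + 2 + 2 + 1 + 2 + 2 + 2 = 19.

19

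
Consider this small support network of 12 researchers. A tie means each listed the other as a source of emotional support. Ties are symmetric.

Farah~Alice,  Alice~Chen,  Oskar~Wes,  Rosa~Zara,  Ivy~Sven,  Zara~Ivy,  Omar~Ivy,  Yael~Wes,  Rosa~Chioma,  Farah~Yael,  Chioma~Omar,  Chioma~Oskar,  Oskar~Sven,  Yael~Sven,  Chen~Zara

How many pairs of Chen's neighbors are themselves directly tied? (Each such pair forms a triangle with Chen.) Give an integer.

Chen's neighbors are Alice and Zara, but none of them are tied to each other, so no triangle contains Chen.

0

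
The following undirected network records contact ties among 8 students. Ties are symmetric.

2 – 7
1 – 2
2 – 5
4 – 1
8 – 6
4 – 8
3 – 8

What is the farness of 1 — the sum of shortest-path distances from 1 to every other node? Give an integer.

14

Distances from 1: 2:1, 3:3, 4:1, 5:2, 6:3, 7:2, 8:2.
Sum = 1 + 3 + 1 + 2 + 3 + 2 + 2 = 14.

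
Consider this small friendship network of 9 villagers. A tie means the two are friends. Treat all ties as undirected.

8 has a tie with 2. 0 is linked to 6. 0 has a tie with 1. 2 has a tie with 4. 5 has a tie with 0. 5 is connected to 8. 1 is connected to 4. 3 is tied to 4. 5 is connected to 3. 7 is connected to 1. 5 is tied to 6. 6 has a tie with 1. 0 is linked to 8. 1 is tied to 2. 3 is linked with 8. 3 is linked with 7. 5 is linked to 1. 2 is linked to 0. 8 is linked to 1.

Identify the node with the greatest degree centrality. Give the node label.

1

Degrees — 0:5, 1:7, 2:4, 3:4, 4:3, 5:5, 6:3, 7:2, 8:5.
The maximum is 7, attained only by 1.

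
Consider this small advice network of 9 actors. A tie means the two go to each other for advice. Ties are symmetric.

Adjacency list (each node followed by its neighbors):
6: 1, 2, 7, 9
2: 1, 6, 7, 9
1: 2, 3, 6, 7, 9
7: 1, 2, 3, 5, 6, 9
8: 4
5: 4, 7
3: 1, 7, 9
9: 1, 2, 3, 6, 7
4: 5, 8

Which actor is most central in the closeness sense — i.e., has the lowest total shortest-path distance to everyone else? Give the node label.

Farness (sum of distances to all others) for each node — 1:14, 2:15, 3:16, 4:19, 5:14, 6:15, 7:11, 8:26, 9:14.
The smallest farness is 11, for 7, so 7 has the highest closeness.

7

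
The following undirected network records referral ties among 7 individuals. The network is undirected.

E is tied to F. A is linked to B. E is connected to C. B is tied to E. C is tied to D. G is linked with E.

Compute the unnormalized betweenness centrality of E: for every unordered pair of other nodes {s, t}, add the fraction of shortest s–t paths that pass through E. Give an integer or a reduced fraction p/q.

13

Pairs whose geodesics pass through E — D–B: 1; D–G: 1; D–A: 1; D–F: 1; B–G: 1; B–C: 1; B–F: 1; G–A: 1; G–C: 1; G–F: 1; A–C: 1; A–F: 1; C–F: 1.
All other pairs contribute 0.
Summing the contributions gives betweenness(E) = 13.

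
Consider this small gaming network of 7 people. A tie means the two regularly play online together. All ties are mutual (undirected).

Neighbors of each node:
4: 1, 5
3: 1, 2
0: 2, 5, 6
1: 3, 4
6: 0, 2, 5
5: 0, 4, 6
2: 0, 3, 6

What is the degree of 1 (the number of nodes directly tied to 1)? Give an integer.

1 is directly tied to 3 and 4. That is 2 neighbors, so the degree of 1 is 2.

2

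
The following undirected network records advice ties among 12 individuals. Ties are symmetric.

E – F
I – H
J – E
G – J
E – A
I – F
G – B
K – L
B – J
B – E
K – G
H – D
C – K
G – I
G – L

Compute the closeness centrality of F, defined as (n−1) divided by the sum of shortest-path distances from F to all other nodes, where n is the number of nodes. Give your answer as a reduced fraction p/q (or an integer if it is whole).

Distances from F: A:2, B:2, C:4, D:3, E:1, G:2, H:2, I:1, J:2, K:3, L:3. Sum = 25.
n = 12, so closeness = 11/25.

11/25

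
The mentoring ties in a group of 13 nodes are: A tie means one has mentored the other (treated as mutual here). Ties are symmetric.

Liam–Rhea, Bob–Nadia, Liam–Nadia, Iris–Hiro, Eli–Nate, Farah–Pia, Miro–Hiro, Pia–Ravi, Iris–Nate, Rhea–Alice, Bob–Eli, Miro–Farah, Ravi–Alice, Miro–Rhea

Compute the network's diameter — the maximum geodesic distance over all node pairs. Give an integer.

6

Eccentricity of each node (its greatest distance to any other): Alice:5, Bob:6, Eli:6, Farah:5, Hiro:4, Iris:5, Liam:4, Miro:4, Nadia:5, Nate:6, Pia:6, Ravi:6, Rhea:4.
The maximum eccentricity is 6, realized for instance by the pair Bob–Pia via Bob – Nadia – Liam – Rhea – Miro – Farah – Pia. So the diameter is 6.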